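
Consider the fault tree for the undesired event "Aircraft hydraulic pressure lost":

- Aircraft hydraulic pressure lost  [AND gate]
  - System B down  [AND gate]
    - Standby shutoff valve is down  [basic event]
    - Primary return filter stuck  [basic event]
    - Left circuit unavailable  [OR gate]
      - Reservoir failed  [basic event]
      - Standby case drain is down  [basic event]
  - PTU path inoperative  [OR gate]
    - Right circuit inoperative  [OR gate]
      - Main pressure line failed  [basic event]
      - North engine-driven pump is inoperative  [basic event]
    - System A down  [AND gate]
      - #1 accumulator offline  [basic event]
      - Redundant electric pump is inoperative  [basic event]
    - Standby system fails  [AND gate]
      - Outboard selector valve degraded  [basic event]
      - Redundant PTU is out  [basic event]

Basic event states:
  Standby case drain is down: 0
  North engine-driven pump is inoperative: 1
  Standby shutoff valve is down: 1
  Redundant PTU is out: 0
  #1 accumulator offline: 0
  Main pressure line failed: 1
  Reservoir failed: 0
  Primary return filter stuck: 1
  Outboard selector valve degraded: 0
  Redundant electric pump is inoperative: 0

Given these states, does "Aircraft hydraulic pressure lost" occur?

No

Left circuit unavailable [OR]: Reservoir failed=not, Standby case drain is down=not → no input occurs → does not occur.
System B down [AND]: Standby shutoff valve is down=occurs, Primary return filter stuck=occurs, Left circuit unavailable=not → not all inputs occur → does not occur.
Right circuit inoperative [OR]: Main pressure line failed=occurs, North engine-driven pump is inoperative=occurs → at least one input occurs → occurs.
System A down [AND]: #1 accumulator offline=not, Redundant electric pump is inoperative=not → not all inputs occur → does not occur.
Standby system fails [AND]: Outboard selector valve degraded=not, Redundant PTU is out=not → not all inputs occur → does not occur.
PTU path inoperative [OR]: Right circuit inoperative=occurs, System A down=not, Standby system fails=not → at least one input occurs → occurs.
Aircraft hydraulic pressure lost [AND]: System B down=not, PTU path inoperative=occurs → not all inputs occur → does not occur.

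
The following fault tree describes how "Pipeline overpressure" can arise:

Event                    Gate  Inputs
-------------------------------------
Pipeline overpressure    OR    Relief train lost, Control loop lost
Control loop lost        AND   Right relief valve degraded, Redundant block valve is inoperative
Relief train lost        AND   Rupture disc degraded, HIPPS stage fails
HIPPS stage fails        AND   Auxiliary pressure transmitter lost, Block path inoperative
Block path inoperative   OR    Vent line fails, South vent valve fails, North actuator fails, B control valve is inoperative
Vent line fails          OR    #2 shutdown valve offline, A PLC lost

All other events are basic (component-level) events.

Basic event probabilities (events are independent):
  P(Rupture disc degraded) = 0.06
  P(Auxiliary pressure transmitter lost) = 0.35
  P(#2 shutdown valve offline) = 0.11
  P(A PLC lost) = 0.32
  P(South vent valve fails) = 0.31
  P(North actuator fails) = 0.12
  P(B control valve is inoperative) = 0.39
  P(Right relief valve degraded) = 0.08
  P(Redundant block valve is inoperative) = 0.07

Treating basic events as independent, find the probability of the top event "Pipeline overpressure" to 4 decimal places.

0.0218

P(Vent line fails) [OR] = 1 − (1−0.11) × (1−0.32) = 0.394800
P(Block path inoperative) [OR] = 1 − (1−0.394800) × (1−0.31) × (1−0.12) × (1−0.39) = 0.775839
P(HIPPS stage fails) [AND] = 0.35 × 0.775839 = 0.271544
P(Relief train lost) [AND] = 0.06 × 0.271544 = 0.016293
P(Control loop lost) [AND] = 0.08 × 0.07 = 0.005600
P(Pipeline overpressure) [OR] = 1 − (1−0.016293) × (1−0.005600) = 0.021802
Rounded to 4 decimal places: P(Pipeline overpressure) ≈ 0.0218.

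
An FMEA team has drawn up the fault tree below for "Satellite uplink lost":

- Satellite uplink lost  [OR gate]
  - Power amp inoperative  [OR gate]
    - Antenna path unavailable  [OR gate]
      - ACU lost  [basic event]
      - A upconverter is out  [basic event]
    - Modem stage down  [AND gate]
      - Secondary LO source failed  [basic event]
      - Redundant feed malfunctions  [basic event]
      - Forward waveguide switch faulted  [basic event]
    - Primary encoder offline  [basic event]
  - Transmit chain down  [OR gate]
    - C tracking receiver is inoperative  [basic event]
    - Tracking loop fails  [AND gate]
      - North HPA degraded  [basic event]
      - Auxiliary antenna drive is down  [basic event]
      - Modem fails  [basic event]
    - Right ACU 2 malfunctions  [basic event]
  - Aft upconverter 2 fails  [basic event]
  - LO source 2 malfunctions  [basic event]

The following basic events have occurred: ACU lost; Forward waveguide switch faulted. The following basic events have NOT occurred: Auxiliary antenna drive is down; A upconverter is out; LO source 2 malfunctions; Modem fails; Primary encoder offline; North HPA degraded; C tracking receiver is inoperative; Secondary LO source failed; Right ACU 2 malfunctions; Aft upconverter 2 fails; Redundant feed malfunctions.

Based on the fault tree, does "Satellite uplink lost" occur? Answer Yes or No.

Antenna path unavailable [OR]: ACU lost=occurs, A upconverter is out=not → at least one input occurs → occurs.
Modem stage down [AND]: Secondary LO source failed=not, Redundant feed malfunctions=not, Forward waveguide switch faulted=occurs → not all inputs occur → does not occur.
Power amp inoperative [OR]: Antenna path unavailable=occurs, Modem stage down=not, Primary encoder offline=not → at least one input occurs → occurs.
Tracking loop fails [AND]: North HPA degraded=not, Auxiliary antenna drive is down=not, Modem fails=not → not all inputs occur → does not occur.
Transmit chain down [OR]: C tracking receiver is inoperative=not, Tracking loop fails=not, Right ACU 2 malfunctions=not → no input occurs → does not occur.
Satellite uplink lost [OR]: Power amp inoperative=occurs, Transmit chain down=not, Aft upconverter 2 fails=not, LO source 2 malfunctions=not → at least one input occurs → occurs.

Yes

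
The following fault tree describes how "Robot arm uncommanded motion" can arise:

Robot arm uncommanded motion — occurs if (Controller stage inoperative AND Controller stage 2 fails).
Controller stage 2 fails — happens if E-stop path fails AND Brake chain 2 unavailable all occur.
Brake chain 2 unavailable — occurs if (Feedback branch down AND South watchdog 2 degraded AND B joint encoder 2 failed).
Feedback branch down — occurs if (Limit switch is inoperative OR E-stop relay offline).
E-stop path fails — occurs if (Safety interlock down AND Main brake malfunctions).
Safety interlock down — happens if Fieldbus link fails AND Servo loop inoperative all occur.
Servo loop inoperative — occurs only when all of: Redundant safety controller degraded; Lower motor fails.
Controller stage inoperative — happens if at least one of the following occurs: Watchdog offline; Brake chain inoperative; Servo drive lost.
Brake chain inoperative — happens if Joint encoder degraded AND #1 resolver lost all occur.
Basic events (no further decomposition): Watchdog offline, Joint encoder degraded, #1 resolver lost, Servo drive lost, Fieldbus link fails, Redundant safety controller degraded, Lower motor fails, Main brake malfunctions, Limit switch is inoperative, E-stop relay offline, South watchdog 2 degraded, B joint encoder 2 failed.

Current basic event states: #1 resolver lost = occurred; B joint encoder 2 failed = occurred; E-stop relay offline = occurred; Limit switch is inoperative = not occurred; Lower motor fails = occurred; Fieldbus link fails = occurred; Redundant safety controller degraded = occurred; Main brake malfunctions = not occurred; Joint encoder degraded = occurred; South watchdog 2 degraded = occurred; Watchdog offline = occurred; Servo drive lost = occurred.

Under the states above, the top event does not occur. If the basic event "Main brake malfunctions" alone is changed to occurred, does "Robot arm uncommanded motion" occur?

Yes

Counterfactual: set "Main brake malfunctions" to occurred.
Brake chain inoperative [AND]: Joint encoder degraded=occurs, #1 resolver lost=occurs → all inputs occur → occurs.
Controller stage inoperative [OR]: Watchdog offline=occurs, Brake chain inoperative=occurs, Servo drive lost=occurs → at least one input occurs → occurs.
Servo loop inoperative [AND]: Redundant safety controller degraded=occurs, Lower motor fails=occurs → all inputs occur → occurs.
Safety interlock down [AND]: Fieldbus link fails=occurs, Servo loop inoperative=occurs → all inputs occur → occurs.
E-stop path fails [AND]: Safety interlock down=occurs, Main brake malfunctions=occurs → all inputs occur → occurs.
Feedback branch down [OR]: Limit switch is inoperative=not, E-stop relay offline=occurs → at least one input occurs → occurs.
Brake chain 2 unavailable [AND]: Feedback branch down=occurs, South watchdog 2 degraded=occurs, B joint encoder 2 failed=occurs → all inputs occur → occurs.
Controller stage 2 fails [AND]: E-stop path fails=occurs, Brake chain 2 unavailable=occurs → all inputs occur → occurs.
Robot arm uncommanded motion [AND]: Controller stage inoperative=occurs, Controller stage 2 fails=occurs → all inputs occur → occurs.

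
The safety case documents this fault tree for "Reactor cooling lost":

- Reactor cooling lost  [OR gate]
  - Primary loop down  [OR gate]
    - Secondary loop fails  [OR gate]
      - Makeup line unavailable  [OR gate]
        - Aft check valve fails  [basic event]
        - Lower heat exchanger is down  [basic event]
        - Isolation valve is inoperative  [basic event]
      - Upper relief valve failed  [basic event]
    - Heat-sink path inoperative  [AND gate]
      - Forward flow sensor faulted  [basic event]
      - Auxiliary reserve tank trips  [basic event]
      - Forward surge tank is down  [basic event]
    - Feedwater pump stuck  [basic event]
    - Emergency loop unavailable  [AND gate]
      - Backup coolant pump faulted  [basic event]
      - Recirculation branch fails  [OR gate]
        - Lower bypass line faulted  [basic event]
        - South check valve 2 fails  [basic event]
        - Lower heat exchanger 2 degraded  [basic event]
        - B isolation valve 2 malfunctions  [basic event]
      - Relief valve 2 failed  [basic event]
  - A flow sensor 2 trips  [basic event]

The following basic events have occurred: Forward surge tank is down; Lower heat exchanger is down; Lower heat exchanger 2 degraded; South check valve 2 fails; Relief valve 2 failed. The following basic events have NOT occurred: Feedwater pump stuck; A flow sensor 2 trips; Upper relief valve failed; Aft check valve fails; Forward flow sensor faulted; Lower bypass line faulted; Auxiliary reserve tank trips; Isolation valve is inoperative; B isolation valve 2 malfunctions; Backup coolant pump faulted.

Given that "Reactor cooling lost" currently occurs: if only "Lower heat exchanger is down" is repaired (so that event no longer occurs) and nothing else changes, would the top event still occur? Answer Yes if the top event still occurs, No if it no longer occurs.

Counterfactual: set "Lower heat exchanger is down" to not occurred.
Makeup line unavailable [OR]: Aft check valve fails=not, Lower heat exchanger is down=not, Isolation valve is inoperative=not → no input occurs → does not occur.
Secondary loop fails [OR]: Makeup line unavailable=not, Upper relief valve failed=not → no input occurs → does not occur.
Heat-sink path inoperative [AND]: Forward flow sensor faulted=not, Auxiliary reserve tank trips=not, Forward surge tank is down=occurs → not all inputs occur → does not occur.
Recirculation branch fails [OR]: Lower bypass line faulted=not, South check valve 2 fails=occurs, Lower heat exchanger 2 degraded=occurs, B isolation valve 2 malfunctions=not → at least one input occurs → occurs.
Emergency loop unavailable [AND]: Backup coolant pump faulted=not, Recirculation branch fails=occurs, Relief valve 2 failed=occurs → not all inputs occur → does not occur.
Primary loop down [OR]: Secondary loop fails=not, Heat-sink path inoperative=not, Feedwater pump stuck=not, Emergency loop unavailable=not → no input occurs → does not occur.
Reactor cooling lost [OR]: Primary loop down=not, A flow sensor 2 trips=not → no input occurs → does not occur.

No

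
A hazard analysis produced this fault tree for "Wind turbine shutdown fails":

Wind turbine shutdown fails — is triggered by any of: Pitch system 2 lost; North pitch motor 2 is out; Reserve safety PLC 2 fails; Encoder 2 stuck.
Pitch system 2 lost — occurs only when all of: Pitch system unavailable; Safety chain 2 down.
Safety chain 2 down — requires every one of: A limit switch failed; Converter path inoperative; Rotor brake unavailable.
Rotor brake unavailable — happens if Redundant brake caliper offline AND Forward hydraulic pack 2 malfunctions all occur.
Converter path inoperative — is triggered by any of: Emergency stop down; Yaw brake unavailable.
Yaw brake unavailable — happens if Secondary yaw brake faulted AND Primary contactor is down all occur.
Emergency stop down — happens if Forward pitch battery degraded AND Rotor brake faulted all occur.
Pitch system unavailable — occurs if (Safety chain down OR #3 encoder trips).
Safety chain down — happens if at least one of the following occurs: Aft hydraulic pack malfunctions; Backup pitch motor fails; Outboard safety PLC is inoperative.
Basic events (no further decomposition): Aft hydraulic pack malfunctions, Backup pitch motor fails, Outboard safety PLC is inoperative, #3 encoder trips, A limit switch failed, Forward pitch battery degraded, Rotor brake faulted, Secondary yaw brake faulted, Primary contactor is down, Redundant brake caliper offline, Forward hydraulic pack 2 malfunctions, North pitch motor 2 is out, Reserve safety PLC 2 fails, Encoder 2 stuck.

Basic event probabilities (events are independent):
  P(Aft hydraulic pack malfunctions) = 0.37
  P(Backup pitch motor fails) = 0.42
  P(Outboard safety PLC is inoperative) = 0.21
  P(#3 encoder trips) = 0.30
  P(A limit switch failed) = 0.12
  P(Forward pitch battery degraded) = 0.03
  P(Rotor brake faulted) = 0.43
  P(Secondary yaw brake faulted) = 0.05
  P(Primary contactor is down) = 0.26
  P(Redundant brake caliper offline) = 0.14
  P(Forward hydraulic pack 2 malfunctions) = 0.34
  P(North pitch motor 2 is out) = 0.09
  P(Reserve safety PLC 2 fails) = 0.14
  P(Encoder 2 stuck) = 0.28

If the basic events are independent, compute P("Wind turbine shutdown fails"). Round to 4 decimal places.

0.4366

P(Safety chain down) [OR] = 1 − (1−0.37) × (1−0.42) × (1−0.21) = 0.711334
P(Pitch system unavailable) [OR] = 1 − (1−0.711334) × (1−0.30) = 0.797934
P(Emergency stop down) [AND] = 0.03 × 0.43 = 0.012900
P(Yaw brake unavailable) [AND] = 0.05 × 0.26 = 0.013000
P(Converter path inoperative) [OR] = 1 − (1−0.012900) × (1−0.013000) = 0.025732
P(Rotor brake unavailable) [AND] = 0.14 × 0.34 = 0.047600
P(Safety chain 2 down) [AND] = 0.12 × 0.025732 × 0.047600 = 0.000147
P(Pitch system 2 lost) [AND] = 0.797934 × 0.000147 = 0.000117
P(Wind turbine shutdown fails) [OR] = 1 − (1−0.000117) × (1−0.09) × (1−0.14) × (1−0.28) = 0.436594
Rounded to 4 decimal places: P(Wind turbine shutdown fails) ≈ 0.4366.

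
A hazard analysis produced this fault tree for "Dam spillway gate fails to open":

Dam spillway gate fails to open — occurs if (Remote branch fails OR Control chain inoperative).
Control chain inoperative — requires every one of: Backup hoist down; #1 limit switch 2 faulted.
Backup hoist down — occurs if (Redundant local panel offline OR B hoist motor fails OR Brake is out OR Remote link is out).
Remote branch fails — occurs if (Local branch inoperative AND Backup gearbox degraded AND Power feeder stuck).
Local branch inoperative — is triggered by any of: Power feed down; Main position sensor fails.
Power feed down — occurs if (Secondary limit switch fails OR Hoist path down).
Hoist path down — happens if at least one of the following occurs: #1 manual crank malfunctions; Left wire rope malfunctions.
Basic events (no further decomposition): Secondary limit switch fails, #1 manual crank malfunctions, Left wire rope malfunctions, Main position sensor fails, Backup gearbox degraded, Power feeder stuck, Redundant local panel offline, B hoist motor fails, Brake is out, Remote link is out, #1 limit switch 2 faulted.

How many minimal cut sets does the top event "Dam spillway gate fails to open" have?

8

Hoist path down [OR]: union of children's cut sets → 2 cut set(s).
Power feed down [OR]: union of children's cut sets → 3 cut set(s).
Local branch inoperative [OR]: union of children's cut sets → 4 cut set(s).
Remote branch fails [AND]: one cut set from each child combined → 4 × 1 × 1 = 4 cut set(s).
Backup hoist down [OR]: union of children's cut sets → 4 cut set(s).
Control chain inoperative [AND]: one cut set from each child combined → 4 × 1 = 4 cut set(s).
Dam spillway gate fails to open [OR]: union of children's cut sets → 8 cut set(s).
Minimal cut sets: {Backup gearbox degraded, Power feeder stuck, Secondary limit switch fails}; {#1 manual crank malfunctions, Backup gearbox degraded, Power feeder stuck}; {Backup gearbox degraded, Left wire rope malfunctions, Power feeder stuck}; {Backup gearbox degraded, Main position sensor fails, Power feeder stuck}; {#1 limit switch 2 faulted, Redundant local panel offline}; {#1 limit switch 2 faulted, B hoist motor fails}; {#1 limit switch 2 faulted, Brake is out}; {#1 limit switch 2 faulted, Remote link is out}.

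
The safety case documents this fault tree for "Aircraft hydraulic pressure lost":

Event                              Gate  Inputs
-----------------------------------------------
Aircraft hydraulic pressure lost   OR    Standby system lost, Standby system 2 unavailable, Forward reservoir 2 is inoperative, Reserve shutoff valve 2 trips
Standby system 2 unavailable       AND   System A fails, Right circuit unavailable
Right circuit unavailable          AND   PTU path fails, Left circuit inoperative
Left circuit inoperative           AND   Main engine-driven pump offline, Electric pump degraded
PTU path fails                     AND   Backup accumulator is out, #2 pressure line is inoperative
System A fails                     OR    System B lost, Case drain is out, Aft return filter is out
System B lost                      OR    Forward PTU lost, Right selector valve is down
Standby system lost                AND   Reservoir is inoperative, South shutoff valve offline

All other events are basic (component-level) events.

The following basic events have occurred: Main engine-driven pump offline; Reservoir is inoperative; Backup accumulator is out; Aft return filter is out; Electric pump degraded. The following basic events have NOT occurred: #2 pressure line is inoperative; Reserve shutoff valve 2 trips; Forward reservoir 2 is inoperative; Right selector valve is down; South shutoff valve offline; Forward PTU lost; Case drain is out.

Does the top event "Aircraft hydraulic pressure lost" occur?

No

Standby system lost [AND]: Reservoir is inoperative=occurs, South shutoff valve offline=not → not all inputs occur → does not occur.
System B lost [OR]: Forward PTU lost=not, Right selector valve is down=not → no input occurs → does not occur.
System A fails [OR]: System B lost=not, Case drain is out=not, Aft return filter is out=occurs → at least one input occurs → occurs.
PTU path fails [AND]: Backup accumulator is out=occurs, #2 pressure line is inoperative=not → not all inputs occur → does not occur.
Left circuit inoperative [AND]: Main engine-driven pump offline=occurs, Electric pump degraded=occurs → all inputs occur → occurs.
Right circuit unavailable [AND]: PTU path fails=not, Left circuit inoperative=occurs → not all inputs occur → does not occur.
Standby system 2 unavailable [AND]: System A fails=occurs, Right circuit unavailable=not → not all inputs occur → does not occur.
Aircraft hydraulic pressure lost [OR]: Standby system lost=not, Standby system 2 unavailable=not, Forward reservoir 2 is inoperative=not, Reserve shutoff valve 2 trips=not → no input occurs → does not occur.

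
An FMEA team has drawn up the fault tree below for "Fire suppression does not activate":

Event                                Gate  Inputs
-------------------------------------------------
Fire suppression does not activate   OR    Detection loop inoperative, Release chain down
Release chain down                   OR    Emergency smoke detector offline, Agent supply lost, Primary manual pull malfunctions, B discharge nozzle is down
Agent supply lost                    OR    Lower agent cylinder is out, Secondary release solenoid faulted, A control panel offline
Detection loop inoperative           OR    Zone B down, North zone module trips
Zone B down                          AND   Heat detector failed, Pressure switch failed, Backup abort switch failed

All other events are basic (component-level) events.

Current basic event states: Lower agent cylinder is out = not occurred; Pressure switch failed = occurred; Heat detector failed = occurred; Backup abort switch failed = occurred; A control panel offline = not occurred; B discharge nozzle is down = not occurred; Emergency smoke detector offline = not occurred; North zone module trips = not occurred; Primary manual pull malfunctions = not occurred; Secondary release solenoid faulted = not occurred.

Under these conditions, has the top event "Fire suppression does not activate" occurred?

Zone B down [AND]: Heat detector failed=occurs, Pressure switch failed=occurs, Backup abort switch failed=occurs → all inputs occur → occurs.
Detection loop inoperative [OR]: Zone B down=occurs, North zone module trips=not → at least one input occurs → occurs.
Agent supply lost [OR]: Lower agent cylinder is out=not, Secondary release solenoid faulted=not, A control panel offline=not → no input occurs → does not occur.
Release chain down [OR]: Emergency smoke detector offline=not, Agent supply lost=not, Primary manual pull malfunctions=not, B discharge nozzle is down=not → no input occurs → does not occur.
Fire suppression does not activate [OR]: Detection loop inoperative=occurs, Release chain down=not → at least one input occurs → occurs.

Yes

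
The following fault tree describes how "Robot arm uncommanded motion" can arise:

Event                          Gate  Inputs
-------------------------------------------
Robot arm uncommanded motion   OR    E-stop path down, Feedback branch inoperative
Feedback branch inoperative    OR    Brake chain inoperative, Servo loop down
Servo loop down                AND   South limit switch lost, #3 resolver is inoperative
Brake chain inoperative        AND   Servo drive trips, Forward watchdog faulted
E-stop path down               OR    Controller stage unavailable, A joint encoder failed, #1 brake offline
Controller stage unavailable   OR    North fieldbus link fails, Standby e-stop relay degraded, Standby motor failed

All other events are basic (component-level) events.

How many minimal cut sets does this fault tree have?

Controller stage unavailable [OR]: union of children's cut sets → 3 cut set(s).
E-stop path down [OR]: union of children's cut sets → 5 cut set(s).
Brake chain inoperative [AND]: one cut set from each child combined → 1 × 1 = 1 cut set(s).
Servo loop down [AND]: one cut set from each child combined → 1 × 1 = 1 cut set(s).
Feedback branch inoperative [OR]: union of children's cut sets → 2 cut set(s).
Robot arm uncommanded motion [OR]: union of children's cut sets → 7 cut set(s).
Minimal cut sets: {North fieldbus link fails}; {Standby e-stop relay degraded}; {Standby motor failed}; {A joint encoder failed}; {#1 brake offline}; {Forward watchdog faulted, Servo drive trips}; {#3 resolver is inoperative, South limit switch lost}.

7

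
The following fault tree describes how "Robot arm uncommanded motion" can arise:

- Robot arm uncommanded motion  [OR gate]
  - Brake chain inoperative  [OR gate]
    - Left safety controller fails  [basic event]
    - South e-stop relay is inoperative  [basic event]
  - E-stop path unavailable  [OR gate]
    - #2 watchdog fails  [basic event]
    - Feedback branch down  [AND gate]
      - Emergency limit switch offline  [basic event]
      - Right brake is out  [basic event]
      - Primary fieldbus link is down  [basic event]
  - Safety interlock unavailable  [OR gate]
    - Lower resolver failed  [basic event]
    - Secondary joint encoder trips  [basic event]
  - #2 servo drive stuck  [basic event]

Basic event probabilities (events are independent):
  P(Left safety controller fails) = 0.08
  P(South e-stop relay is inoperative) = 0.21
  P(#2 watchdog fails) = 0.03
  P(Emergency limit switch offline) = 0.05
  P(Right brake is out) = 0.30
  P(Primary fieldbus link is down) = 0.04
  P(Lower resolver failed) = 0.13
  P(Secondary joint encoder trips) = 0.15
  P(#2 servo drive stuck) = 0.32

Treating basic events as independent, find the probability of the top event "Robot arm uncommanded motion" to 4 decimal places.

0.6457

P(Brake chain inoperative) [OR] = 1 − (1−0.08) × (1−0.21) = 0.273200
P(Feedback branch down) [AND] = 0.05 × 0.30 × 0.04 = 0.000600
P(E-stop path unavailable) [OR] = 1 − (1−0.03) × (1−0.000600) = 0.030582
P(Safety interlock unavailable) [OR] = 1 − (1−0.13) × (1−0.15) = 0.260500
P(Robot arm uncommanded motion) [OR] = 1 − (1−0.273200) × (1−0.030582) × (1−0.260500) × (1−0.32) = 0.645698
Rounded to 4 decimal places: P(Robot arm uncommanded motion) ≈ 0.6457.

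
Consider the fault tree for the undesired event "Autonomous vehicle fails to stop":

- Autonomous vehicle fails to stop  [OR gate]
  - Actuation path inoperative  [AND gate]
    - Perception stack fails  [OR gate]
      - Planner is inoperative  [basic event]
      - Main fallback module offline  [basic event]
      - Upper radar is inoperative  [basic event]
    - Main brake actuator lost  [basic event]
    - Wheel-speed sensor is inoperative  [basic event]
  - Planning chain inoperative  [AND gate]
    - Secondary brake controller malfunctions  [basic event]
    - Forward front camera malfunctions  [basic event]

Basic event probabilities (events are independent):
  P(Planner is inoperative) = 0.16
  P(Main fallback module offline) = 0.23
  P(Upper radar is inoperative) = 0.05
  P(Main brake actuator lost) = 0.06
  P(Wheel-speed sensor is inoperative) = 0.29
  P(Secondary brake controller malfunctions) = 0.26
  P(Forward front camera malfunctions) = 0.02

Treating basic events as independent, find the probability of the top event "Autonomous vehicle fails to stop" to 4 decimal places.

0.0119

P(Perception stack fails) [OR] = 1 − (1−0.16) × (1−0.23) × (1−0.05) = 0.385540
P(Actuation path inoperative) [AND] = 0.385540 × 0.06 × 0.29 = 0.006708
P(Planning chain inoperative) [AND] = 0.26 × 0.02 = 0.005200
P(Autonomous vehicle fails to stop) [OR] = 1 − (1−0.006708) × (1−0.005200) = 0.011873
Rounded to 4 decimal places: P(Autonomous vehicle fails to stop) ≈ 0.0119.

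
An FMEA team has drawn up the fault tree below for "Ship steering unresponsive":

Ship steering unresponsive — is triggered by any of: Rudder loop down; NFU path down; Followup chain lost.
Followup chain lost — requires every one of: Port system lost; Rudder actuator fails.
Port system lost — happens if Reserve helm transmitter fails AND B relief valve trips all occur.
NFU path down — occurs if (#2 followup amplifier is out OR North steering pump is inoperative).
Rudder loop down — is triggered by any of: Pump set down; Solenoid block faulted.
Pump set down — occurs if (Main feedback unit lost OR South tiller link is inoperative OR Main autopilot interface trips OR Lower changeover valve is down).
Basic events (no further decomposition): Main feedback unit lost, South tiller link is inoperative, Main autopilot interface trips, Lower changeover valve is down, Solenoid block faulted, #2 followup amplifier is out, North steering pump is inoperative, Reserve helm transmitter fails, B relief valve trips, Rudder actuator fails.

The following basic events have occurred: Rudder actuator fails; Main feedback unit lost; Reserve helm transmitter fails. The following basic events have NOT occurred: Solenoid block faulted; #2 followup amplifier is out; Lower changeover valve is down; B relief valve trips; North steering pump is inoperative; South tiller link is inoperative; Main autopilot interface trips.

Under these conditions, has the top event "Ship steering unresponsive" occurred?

Yes

Pump set down [OR]: Main feedback unit lost=occurs, South tiller link is inoperative=not, Main autopilot interface trips=not, Lower changeover valve is down=not → at least one input occurs → occurs.
Rudder loop down [OR]: Pump set down=occurs, Solenoid block faulted=not → at least one input occurs → occurs.
NFU path down [OR]: #2 followup amplifier is out=not, North steering pump is inoperative=not → no input occurs → does not occur.
Port system lost [AND]: Reserve helm transmitter fails=occurs, B relief valve trips=not → not all inputs occur → does not occur.
Followup chain lost [AND]: Port system lost=not, Rudder actuator fails=occurs → not all inputs occur → does not occur.
Ship steering unresponsive [OR]: Rudder loop down=occurs, NFU path down=not, Followup chain lost=not → at least one input occurs → occurs.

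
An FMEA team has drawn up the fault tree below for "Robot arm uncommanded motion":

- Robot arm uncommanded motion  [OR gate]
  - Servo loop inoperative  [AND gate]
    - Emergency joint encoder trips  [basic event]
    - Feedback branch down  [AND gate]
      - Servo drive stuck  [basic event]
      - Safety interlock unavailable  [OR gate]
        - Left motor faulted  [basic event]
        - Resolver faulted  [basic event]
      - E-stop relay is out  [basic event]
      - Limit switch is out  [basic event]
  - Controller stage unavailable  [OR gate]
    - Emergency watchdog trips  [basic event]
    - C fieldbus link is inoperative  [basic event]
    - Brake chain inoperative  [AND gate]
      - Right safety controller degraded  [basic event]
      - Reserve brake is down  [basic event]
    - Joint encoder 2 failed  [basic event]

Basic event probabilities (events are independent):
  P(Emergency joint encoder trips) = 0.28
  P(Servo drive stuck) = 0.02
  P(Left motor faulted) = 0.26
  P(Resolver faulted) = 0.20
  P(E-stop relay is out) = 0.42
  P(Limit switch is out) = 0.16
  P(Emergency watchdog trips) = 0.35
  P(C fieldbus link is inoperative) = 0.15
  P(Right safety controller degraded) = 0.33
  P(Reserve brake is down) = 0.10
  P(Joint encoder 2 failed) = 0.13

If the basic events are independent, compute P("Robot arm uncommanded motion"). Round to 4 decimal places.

0.5353

P(Safety interlock unavailable) [OR] = 1 − (1−0.26) × (1−0.20) = 0.408000
P(Feedback branch down) [AND] = 0.02 × 0.408000 × 0.42 × 0.16 = 0.000548
P(Servo loop inoperative) [AND] = 0.28 × 0.000548 = 0.000153
P(Brake chain inoperative) [AND] = 0.33 × 0.10 = 0.033000
P(Controller stage unavailable) [OR] = 1 − (1−0.35) × (1−0.15) × (1−0.033000) × (1−0.13) = 0.535187
P(Robot arm uncommanded motion) [OR] = 1 − (1−0.000153) × (1−0.535187) = 0.535258
Rounded to 4 decimal places: P(Robot arm uncommanded motion) ≈ 0.5353.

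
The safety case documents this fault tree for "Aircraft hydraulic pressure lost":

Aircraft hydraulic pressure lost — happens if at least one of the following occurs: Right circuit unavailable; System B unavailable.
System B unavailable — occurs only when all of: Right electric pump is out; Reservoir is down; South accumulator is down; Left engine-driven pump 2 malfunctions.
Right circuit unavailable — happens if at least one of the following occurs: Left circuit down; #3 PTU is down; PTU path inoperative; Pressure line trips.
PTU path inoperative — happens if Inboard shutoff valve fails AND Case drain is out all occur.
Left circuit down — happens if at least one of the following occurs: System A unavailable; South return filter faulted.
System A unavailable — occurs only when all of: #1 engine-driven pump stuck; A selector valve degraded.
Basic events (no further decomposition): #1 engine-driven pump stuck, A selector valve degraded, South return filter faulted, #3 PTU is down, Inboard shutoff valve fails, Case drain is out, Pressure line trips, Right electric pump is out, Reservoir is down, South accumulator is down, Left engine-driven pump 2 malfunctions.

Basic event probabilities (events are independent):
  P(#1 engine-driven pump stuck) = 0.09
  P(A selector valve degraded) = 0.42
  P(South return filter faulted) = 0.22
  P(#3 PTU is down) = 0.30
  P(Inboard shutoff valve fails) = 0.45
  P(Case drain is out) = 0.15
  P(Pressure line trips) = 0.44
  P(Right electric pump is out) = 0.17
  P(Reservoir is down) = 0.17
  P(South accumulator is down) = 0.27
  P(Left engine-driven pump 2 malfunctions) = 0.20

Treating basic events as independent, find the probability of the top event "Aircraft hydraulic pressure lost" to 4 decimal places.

P(System A unavailable) [AND] = 0.09 × 0.42 = 0.037800
P(Left circuit down) [OR] = 1 − (1−0.037800) × (1−0.22) = 0.249484
P(PTU path inoperative) [AND] = 0.45 × 0.15 = 0.067500
P(Right circuit unavailable) [OR] = 1 − (1−0.249484) × (1−0.30) × (1−0.067500) × (1−0.44) = 0.725656
P(System B unavailable) [AND] = 0.17 × 0.17 × 0.27 × 0.20 = 0.001561
P(Aircraft hydraulic pressure lost) [OR] = 1 − (1−0.725656) × (1−0.001561) = 0.726084
Rounded to 4 decimal places: P(Aircraft hydraulic pressure lost) ≈ 0.7261.

0.7261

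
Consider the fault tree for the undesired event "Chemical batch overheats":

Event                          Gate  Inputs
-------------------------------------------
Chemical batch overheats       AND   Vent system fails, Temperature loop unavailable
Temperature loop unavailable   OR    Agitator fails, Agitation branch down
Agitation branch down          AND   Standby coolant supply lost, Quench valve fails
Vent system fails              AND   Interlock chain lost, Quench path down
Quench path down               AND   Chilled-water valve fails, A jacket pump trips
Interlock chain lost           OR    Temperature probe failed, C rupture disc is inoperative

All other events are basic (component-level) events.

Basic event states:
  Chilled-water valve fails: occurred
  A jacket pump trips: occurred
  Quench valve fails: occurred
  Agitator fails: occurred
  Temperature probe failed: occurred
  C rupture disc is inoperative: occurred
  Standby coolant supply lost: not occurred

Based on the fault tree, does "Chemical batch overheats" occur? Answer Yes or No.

Yes

Interlock chain lost [OR]: Temperature probe failed=occurs, C rupture disc is inoperative=occurs → at least one input occurs → occurs.
Quench path down [AND]: Chilled-water valve fails=occurs, A jacket pump trips=occurs → all inputs occur → occurs.
Vent system fails [AND]: Interlock chain lost=occurs, Quench path down=occurs → all inputs occur → occurs.
Agitation branch down [AND]: Standby coolant supply lost=not, Quench valve fails=occurs → not all inputs occur → does not occur.
Temperature loop unavailable [OR]: Agitator fails=occurs, Agitation branch down=not → at least one input occurs → occurs.
Chemical batch overheats [AND]: Vent system fails=occurs, Temperature loop unavailable=occurs → all inputs occur → occurs.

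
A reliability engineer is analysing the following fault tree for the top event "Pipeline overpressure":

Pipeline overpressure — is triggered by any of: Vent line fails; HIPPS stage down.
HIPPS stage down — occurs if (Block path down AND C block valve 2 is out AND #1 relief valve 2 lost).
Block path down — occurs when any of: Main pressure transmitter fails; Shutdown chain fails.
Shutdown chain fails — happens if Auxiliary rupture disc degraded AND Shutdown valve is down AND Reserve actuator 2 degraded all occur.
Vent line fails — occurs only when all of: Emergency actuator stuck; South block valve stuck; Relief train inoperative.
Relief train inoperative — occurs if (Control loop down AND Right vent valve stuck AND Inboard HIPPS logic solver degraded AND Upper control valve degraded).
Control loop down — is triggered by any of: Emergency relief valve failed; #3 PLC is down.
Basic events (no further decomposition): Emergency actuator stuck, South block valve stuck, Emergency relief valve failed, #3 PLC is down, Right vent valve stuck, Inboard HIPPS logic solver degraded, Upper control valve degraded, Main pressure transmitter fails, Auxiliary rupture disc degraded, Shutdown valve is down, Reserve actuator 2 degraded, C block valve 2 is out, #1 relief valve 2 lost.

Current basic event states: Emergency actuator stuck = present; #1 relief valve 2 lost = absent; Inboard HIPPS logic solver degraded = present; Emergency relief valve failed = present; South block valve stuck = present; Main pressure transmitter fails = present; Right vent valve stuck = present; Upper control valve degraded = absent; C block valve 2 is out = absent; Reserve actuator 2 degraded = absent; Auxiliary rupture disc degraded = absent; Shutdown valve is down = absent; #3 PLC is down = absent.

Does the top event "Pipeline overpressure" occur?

No

Control loop down [OR]: Emergency relief valve failed=occurs, #3 PLC is down=not → at least one input occurs → occurs.
Relief train inoperative [AND]: Control loop down=occurs, Right vent valve stuck=occurs, Inboard HIPPS logic solver degraded=occurs, Upper control valve degraded=not → not all inputs occur → does not occur.
Vent line fails [AND]: Emergency actuator stuck=occurs, South block valve stuck=occurs, Relief train inoperative=not → not all inputs occur → does not occur.
Shutdown chain fails [AND]: Auxiliary rupture disc degraded=not, Shutdown valve is down=not, Reserve actuator 2 degraded=not → not all inputs occur → does not occur.
Block path down [OR]: Main pressure transmitter fails=occurs, Shutdown chain fails=not → at least one input occurs → occurs.
HIPPS stage down [AND]: Block path down=occurs, C block valve 2 is out=not, #1 relief valve 2 lost=not → not all inputs occur → does not occur.
Pipeline overpressure [OR]: Vent line fails=not, HIPPS stage down=not → no input occurs → does not occur.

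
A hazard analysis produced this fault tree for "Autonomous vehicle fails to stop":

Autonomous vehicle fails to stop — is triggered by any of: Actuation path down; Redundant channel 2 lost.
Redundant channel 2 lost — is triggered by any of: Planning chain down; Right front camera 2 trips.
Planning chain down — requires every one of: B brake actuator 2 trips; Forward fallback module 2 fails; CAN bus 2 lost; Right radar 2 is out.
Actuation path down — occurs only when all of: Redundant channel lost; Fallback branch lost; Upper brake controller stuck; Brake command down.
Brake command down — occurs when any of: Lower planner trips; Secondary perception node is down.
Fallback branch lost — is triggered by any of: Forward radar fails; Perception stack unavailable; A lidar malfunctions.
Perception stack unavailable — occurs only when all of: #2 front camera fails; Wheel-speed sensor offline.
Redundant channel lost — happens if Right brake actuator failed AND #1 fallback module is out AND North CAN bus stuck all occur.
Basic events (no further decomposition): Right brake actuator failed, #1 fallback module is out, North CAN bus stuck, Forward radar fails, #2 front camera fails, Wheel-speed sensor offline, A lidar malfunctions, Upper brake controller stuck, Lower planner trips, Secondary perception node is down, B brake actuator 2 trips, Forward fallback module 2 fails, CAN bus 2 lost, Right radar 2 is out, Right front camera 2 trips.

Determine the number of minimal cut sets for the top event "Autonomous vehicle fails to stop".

Redundant channel lost [AND]: one cut set from each child combined → 1 × 1 × 1 = 1 cut set(s).
Perception stack unavailable [AND]: one cut set from each child combined → 1 × 1 = 1 cut set(s).
Fallback branch lost [OR]: union of children's cut sets → 3 cut set(s).
Brake command down [OR]: union of children's cut sets → 2 cut set(s).
Actuation path down [AND]: one cut set from each child combined → 1 × 3 × 1 × 2 = 6 cut set(s).
Planning chain down [AND]: one cut set from each child combined → 1 × 1 × 1 × 1 = 1 cut set(s).
Redundant channel 2 lost [OR]: union of children's cut sets → 2 cut set(s).
Autonomous vehicle fails to stop [OR]: union of children's cut sets → 8 cut set(s).
Minimal cut sets: {#1 fallback module is out, Forward radar fails, Lower planner trips, North CAN bus stuck, Right brake actuator failed, Upper brake controller stuck}; {#1 fallback module is out, Forward radar fails, North CAN bus stuck, Right brake actuator failed, Secondary perception node is down, Upper brake controller stuck}; {#1 fallback module is out, #2 front camera fails, Lower planner trips, North CAN bus stuck, Right brake actuator failed, Upper brake controller stuck, Wheel-speed sensor offline}; {#1 fallback module is out, #2 front camera fails, North CAN bus stuck, Right brake actuator failed, Secondary perception node is down, Upper brake controller stuck, Wheel-speed sensor offline}; {#1 fallback module is out, A lidar malfunctions, Lower planner trips, North CAN bus stuck, Right brake actuator failed, Upper brake controller stuck}; {#1 fallback module is out, A lidar malfunctions, North CAN bus stuck, Right brake actuator failed, Secondary perception node is down, Upper brake controller stuck}; {B brake actuator 2 trips, CAN bus 2 lost, Forward fallback module 2 fails, Right radar 2 is out}; {Right front camera 2 trips}.

8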